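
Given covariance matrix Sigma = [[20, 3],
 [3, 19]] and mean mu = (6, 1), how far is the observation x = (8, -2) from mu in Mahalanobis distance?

Step 1 — centre the observation: (x - mu) = (2, -3).

Step 2 — invert Sigma. det(Sigma) = 20·19 - (3)² = 371.
  Sigma^{-1} = (1/det) · [[d, -b], [-b, a]] = [[0.0512, -0.0081],
 [-0.0081, 0.0539]].

Step 3 — form the quadratic (x - mu)^T · Sigma^{-1} · (x - mu):
  Sigma^{-1} · (x - mu) = (0.1267, -0.1779).
  (x - mu)^T · [Sigma^{-1} · (x - mu)] = (2)·(0.1267) + (-3)·(-0.1779) = 0.7871.

Step 4 — take square root: d = √(0.7871) ≈ 0.8872.

d(x, mu) = √(0.7871) ≈ 0.8872


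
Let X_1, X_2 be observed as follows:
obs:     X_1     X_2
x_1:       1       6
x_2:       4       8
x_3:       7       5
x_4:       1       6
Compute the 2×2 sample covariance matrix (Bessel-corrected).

Step 1 — column means:
  mean(X_1) = (1 + 4 + 7 + 1) / 4 = 13/4 = 3.25
  mean(X_2) = (6 + 8 + 5 + 6) / 4 = 25/4 = 6.25

Step 2 — sample covariance S[i,j] = (1/(n-1)) · Σ_k (x_{k,i} - mean_i) · (x_{k,j} - mean_j), with n-1 = 3.
  S[X_1,X_1] = ((-2.25)·(-2.25) + (0.75)·(0.75) + (3.75)·(3.75) + (-2.25)·(-2.25)) / 3 = 24.75/3 = 8.25
  S[X_1,X_2] = ((-2.25)·(-0.25) + (0.75)·(1.75) + (3.75)·(-1.25) + (-2.25)·(-0.25)) / 3 = -2.25/3 = -0.75
  S[X_2,X_2] = ((-0.25)·(-0.25) + (1.75)·(1.75) + (-1.25)·(-1.25) + (-0.25)·(-0.25)) / 3 = 4.75/3 = 1.5833

S is symmetric (S[j,i] = S[i,j]). Assembling:

S = [[8.25, -0.75],
 [-0.75, 1.5833]]


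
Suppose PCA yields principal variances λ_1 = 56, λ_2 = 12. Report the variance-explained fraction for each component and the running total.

Step 1 — total variance = trace(Sigma) = Σ λ_i = 56 + 12 = 68.

Step 2 — fraction explained by component i = λ_i / Σ λ:
  PC1: 56/68 = 0.8235
  PC2: 12/68 = 0.1765

Step 3 — cumulative fraction after k components = (λ_1 + ... + λ_k) / Σ λ:
  k = 1: 56/68 = 0.8235
  k = 2: (56 + 12)/68 = 68/68 = 1

Summary (fraction, with percent):

explained: PC1 0.8235 (82.35%), PC2 0.1765 (17.65%);  cumulative: 0.8235, 1


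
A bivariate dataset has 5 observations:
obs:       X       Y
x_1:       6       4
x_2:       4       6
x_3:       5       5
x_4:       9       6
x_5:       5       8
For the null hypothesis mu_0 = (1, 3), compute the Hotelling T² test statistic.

Step 1 — sample mean vector:
  mean(X) = (6 + 4 + 5 + 9 + 5) / 5 = 29/5 = 5.8
  mean(Y) = (4 + 6 + 5 + 6 + 8) / 5 = 29/5 = 5.8
  x̄ = (5.8, 5.8),  deviation x̄ - mu_0 = (5.8, 5.8) - (1, 3) = (4.8, 2.8).

Step 2 — sample covariance matrix, S[i,j] = (1/(n-1)) · Σ_k (x_{k,i} - mean_i) · (x_{k,j} - mean_j), divisor n-1 = 4:
  S[X,X] = ((0.2)·(0.2) + (-1.8)·(-1.8) + (-0.8)·(-0.8) + (3.2)·(3.2) + (-0.8)·(-0.8)) / 4 = 14.8/4 = 3.7
  S[X,Y] = ((0.2)·(-1.8) + (-1.8)·(0.2) + (-0.8)·(-0.8) + (3.2)·(0.2) + (-0.8)·(2.2)) / 4 = -1.2/4 = -0.3
  S[Y,Y] = ((-1.8)·(-1.8) + (0.2)·(0.2) + (-0.8)·(-0.8) + (0.2)·(0.2) + (2.2)·(2.2)) / 4 = 8.8/4 = 2.2
  S = [[3.7, -0.3],
 [-0.3, 2.2]].

Step 3 — invert S. det(S) = 3.7·2.2 - (-0.3)² = 8.05.
  S^{-1} = (1/det) · [[d, -b], [-b, a]] = [[0.2733, 0.0373],
 [0.0373, 0.4596]].

Step 4 — quadratic form (x̄ - mu_0)^T · S^{-1} · (x̄ - mu_0):
  S^{-1} · (x̄ - mu_0) = (1.4161, 1.4658),
  (x̄ - mu_0)^T · [...] = (4.8)·(1.4161) + (2.8)·(1.4658) = 10.9019.

Step 5 — scale by n: T² = 5 · 10.9019 = 54.5093.

T² ≈ 54.5093


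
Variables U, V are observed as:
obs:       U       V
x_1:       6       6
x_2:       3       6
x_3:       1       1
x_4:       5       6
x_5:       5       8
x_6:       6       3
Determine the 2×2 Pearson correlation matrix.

Step 1 — column means:
  mean(U) = (6 + 3 + 1 + 5 + 5 + 6) / 6 = 26/6 = 4.3333
  mean(V) = (6 + 6 + 1 + 6 + 8 + 3) / 6 = 30/6 = 5

Step 2 — sample variances and covariances s[i,j] = (1/(n-1)) · Σ_k (x_{k,i} - mean_i) · (x_{k,j} - mean_j), with n-1 = 5:
  s[U,U] = ((1.6667)·(1.6667) + (-1.3333)·(-1.3333) + (-3.3333)·(-3.3333) + (0.6667)·(0.6667) + (0.6667)·(0.6667) + (1.6667)·(1.6667)) / 5 = 19.3333/5 = 3.8667
  s[U,V] = ((1.6667)·(1) + (-1.3333)·(1) + (-3.3333)·(-4) + (0.6667)·(1) + (0.6667)·(3) + (1.6667)·(-2)) / 5 = 13/5 = 2.6
  s[V,V] = ((1)·(1) + (1)·(1) + (-4)·(-4) + (1)·(1) + (3)·(3) + (-2)·(-2)) / 5 = 32/5 = 6.4
  Sample standard deviations s_i = √(s[i,i]):
  s(U) = √(3.8667) = 1.9664
  s(V) = √(6.4) = 2.5298

Step 3 — r_{ij} = s_{ij} / (s_i · s_j):
  r[U,U] = 1 (diagonal).
  r[U,V] = 2.6 / (1.9664 · 2.5298) = 2.6 / 4.9746 = 0.5227
  r[V,V] = 1 (diagonal).

R is symmetric with unit diagonal. Assembling:

R = [[1, 0.5227],
 [0.5227, 1]]


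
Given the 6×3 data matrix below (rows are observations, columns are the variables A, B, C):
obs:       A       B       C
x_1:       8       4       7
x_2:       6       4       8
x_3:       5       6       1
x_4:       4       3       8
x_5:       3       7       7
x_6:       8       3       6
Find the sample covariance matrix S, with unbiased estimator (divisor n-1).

Step 1 — column means:
  mean(A) = (8 + 6 + 5 + 4 + 3 + 8) / 6 = 34/6 = 5.6667
  mean(B) = (4 + 4 + 6 + 3 + 7 + 3) / 6 = 27/6 = 4.5
  mean(C) = (7 + 8 + 1 + 8 + 7 + 6) / 6 = 37/6 = 6.1667

Step 2 — sample covariance S[i,j] = (1/(n-1)) · Σ_k (x_{k,i} - mean_i) · (x_{k,j} - mean_j), with n-1 = 5.
  S[A,A] = ((2.3333)·(2.3333) + (0.3333)·(0.3333) + (-0.6667)·(-0.6667) + (-1.6667)·(-1.6667) + (-2.6667)·(-2.6667) + (2.3333)·(2.3333)) / 5 = 21.3333/5 = 4.2667
  S[A,B] = ((2.3333)·(-0.5) + (0.3333)·(-0.5) + (-0.6667)·(1.5) + (-1.6667)·(-1.5) + (-2.6667)·(2.5) + (2.3333)·(-1.5)) / 5 = -10/5 = -2
  S[A,C] = ((2.3333)·(0.8333) + (0.3333)·(1.8333) + (-0.6667)·(-5.1667) + (-1.6667)·(1.8333) + (-2.6667)·(0.8333) + (2.3333)·(-0.1667)) / 5 = 0.3333/5 = 0.0667
  S[B,B] = ((-0.5)·(-0.5) + (-0.5)·(-0.5) + (1.5)·(1.5) + (-1.5)·(-1.5) + (2.5)·(2.5) + (-1.5)·(-1.5)) / 5 = 13.5/5 = 2.7
  S[B,C] = ((-0.5)·(0.8333) + (-0.5)·(1.8333) + (1.5)·(-5.1667) + (-1.5)·(1.8333) + (2.5)·(0.8333) + (-1.5)·(-0.1667)) / 5 = -9.5/5 = -1.9
  S[C,C] = ((0.8333)·(0.8333) + (1.8333)·(1.8333) + (-5.1667)·(-5.1667) + (1.8333)·(1.8333) + (0.8333)·(0.8333) + (-0.1667)·(-0.1667)) / 5 = 34.8333/5 = 6.9667

S is symmetric (S[j,i] = S[i,j]). Assembling:

S = [[4.2667, -2, 0.0667],
 [-2, 2.7, -1.9],
 [0.0667, -1.9, 6.9667]]


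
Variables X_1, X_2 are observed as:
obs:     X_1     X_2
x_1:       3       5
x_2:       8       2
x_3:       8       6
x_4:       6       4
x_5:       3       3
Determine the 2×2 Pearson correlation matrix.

Step 1 — column means:
  mean(X_1) = (3 + 8 + 8 + 6 + 3) / 5 = 28/5 = 5.6
  mean(X_2) = (5 + 2 + 6 + 4 + 3) / 5 = 20/5 = 4

Step 2 — sample variances and covariances s[i,j] = (1/(n-1)) · Σ_k (x_{k,i} - mean_i) · (x_{k,j} - mean_j), with n-1 = 4:
  s[X_1,X_1] = ((-2.6)·(-2.6) + (2.4)·(2.4) + (2.4)·(2.4) + (0.4)·(0.4) + (-2.6)·(-2.6)) / 4 = 25.2/4 = 6.3
  s[X_1,X_2] = ((-2.6)·(1) + (2.4)·(-2) + (2.4)·(2) + (0.4)·(0) + (-2.6)·(-1)) / 4 = 0/4 = 0
  s[X_2,X_2] = ((1)·(1) + (-2)·(-2) + (2)·(2) + (0)·(0) + (-1)·(-1)) / 4 = 10/4 = 2.5
  Sample standard deviations s_i = √(s[i,i]):
  s(X_1) = √(6.3) = 2.51
  s(X_2) = √(2.5) = 1.5811

Step 3 — r_{ij} = s_{ij} / (s_i · s_j):
  r[X_1,X_1] = 1 (diagonal).
  r[X_1,X_2] = 0 / (2.51 · 1.5811) = 0 / 3.9686 = 0
  r[X_2,X_2] = 1 (diagonal).

R is symmetric with unit diagonal. Assembling:

R = [[1, 0],
 [0, 1]]


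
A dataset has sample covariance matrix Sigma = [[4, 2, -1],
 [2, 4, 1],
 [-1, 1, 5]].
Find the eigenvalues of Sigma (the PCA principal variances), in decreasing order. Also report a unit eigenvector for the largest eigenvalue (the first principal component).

Step 1 — characteristic polynomial p(λ) = det(λI - Sigma) = λ³ - tr·λ² + c_1·λ - det, where tr = trace, c_1 = sum of the principal 2×2 minors, det = det(Sigma):
  tr = 4 + 4 + 5 = 13,
  c_1 = (4·4 - (2)²) + (4·5 - (-1)²) + (4·5 - (1)²) = 12 + 19 + 19 = 50,
  det = 4·(4·5 - (1)²) - (2)·((2)·5 - (1)·(-1)) + (-1)·((2)·(1) - 4·(-1)) = 4·(19) - (2)·(11) + (-1)·(6) = 48.
  So p(λ) = λ³ - 13λ² + 50λ - 48.
Step 2 — look for an integer root (rational root theorem: any rational root is an integer divisor of 48). Testing λ = 6:
  p(6) = 216 - 468 + 300 - 48 = 0  ✓
  Dividing out (λ - 6): p(λ) = (λ - 6)(λ² - 7λ + 8).
Step 3 — remaining eigenvalues from the quadratic λ² - 7λ + 8 = 0:
  Δ = 7² - 4·8 = 49 - 32 = 17,  λ = (7 ± √17)/2 = (7 ± 4.1231)/2 ≈ 5.5616 or 1.4384.
  Sorted: λ_1 = 6,  λ_2 = 5.5616,  λ_3 = 1.4384  (check: sum = 13 = tr ✓).

Step 4 — unit eigenvector for λ_1 = 6: v spans the null space of (Sigma - λ_1 I), whose rows are
  r_1 = (-2, 2, -1),  r_2 = (2, -2, 1),  r_3 = (-1, 1, -1).
  v is orthogonal to every row, so take v ∝ r_1 × r_3 = ((2)·(-1) - (-1)·(1), (-1)·(-1) - (-2)·(-1), (-2)·(1) - (2)·(-1)) = (-1, -1, 0).
  Rescale (multiply by -1 so the first nonzero entry is positive): u = (1, 1, 0).
  ||u|| = √((1)² + (1)² + (0)²) = √(2) ≈ 1.4142,  v_1 = u/||u|| ≈ (0.7071, 0.7071, 0) (||v_1|| = 1).

λ_1 = 6,  λ_2 = 5.5616,  λ_3 = 1.4384;  v_1 ≈ (0.7071, 0.7071, 0)


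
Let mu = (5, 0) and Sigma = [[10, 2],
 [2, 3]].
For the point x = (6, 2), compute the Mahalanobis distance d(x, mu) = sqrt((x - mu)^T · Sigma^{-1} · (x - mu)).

Step 1 — centre the observation: (x - mu) = (1, 2).

Step 2 — invert Sigma. det(Sigma) = 10·3 - (2)² = 26.
  Sigma^{-1} = (1/det) · [[d, -b], [-b, a]] = [[0.1154, -0.0769],
 [-0.0769, 0.3846]].

Step 3 — form the quadratic (x - mu)^T · Sigma^{-1} · (x - mu):
  Sigma^{-1} · (x - mu) = (-0.0385, 0.6923).
  (x - mu)^T · [Sigma^{-1} · (x - mu)] = (1)·(-0.0385) + (2)·(0.6923) = 1.3462.

Step 4 — take square root: d = √(1.3462) ≈ 1.1602.

d(x, mu) = √(1.3462) ≈ 1.1602


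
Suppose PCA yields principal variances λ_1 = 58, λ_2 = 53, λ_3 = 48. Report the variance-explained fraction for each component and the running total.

Step 1 — total variance = trace(Sigma) = Σ λ_i = 58 + 53 + 48 = 159.

Step 2 — fraction explained by component i = λ_i / Σ λ:
  PC1: 58/159 = 0.3648
  PC2: 53/159 = 0.3333
  PC3: 48/159 = 0.3019

Step 3 — cumulative fraction after k components = (λ_1 + ... + λ_k) / Σ λ:
  k = 1: 58/159 = 0.3648
  k = 2: (58 + 53)/159 = 111/159 = 0.6981
  k = 3: (58 + 53 + 48)/159 = 159/159 = 1

Summary (fraction, with percent):

explained: PC1 0.3648 (36.48%), PC2 0.3333 (33.33%), PC3 0.3019 (30.19%);  cumulative: 0.3648, 0.6981, 1


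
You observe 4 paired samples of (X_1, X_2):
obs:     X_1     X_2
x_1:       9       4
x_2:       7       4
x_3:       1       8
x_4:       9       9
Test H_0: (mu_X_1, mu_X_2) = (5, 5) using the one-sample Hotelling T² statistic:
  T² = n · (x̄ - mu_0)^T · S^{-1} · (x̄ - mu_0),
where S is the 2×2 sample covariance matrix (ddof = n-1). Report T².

Step 1 — sample mean vector:
  mean(X_1) = (9 + 7 + 1 + 9) / 4 = 26/4 = 6.5
  mean(X_2) = (4 + 4 + 8 + 9) / 4 = 25/4 = 6.25
  x̄ = (6.5, 6.25),  deviation x̄ - mu_0 = (6.5, 6.25) - (5, 5) = (1.5, 1.25).

Step 2 — sample covariance matrix, S[i,j] = (1/(n-1)) · Σ_k (x_{k,i} - mean_i) · (x_{k,j} - mean_j), divisor n-1 = 3:
  S[X_1,X_1] = ((2.5)·(2.5) + (0.5)·(0.5) + (-5.5)·(-5.5) + (2.5)·(2.5)) / 3 = 43/3 = 14.3333
  S[X_1,X_2] = ((2.5)·(-2.25) + (0.5)·(-2.25) + (-5.5)·(1.75) + (2.5)·(2.75)) / 3 = -9.5/3 = -3.1667
  S[X_2,X_2] = ((-2.25)·(-2.25) + (-2.25)·(-2.25) + (1.75)·(1.75) + (2.75)·(2.75)) / 3 = 20.75/3 = 6.9167
  S = [[14.3333, -3.1667],
 [-3.1667, 6.9167]].

Step 3 — invert S. det(S) = 14.3333·6.9167 - (-3.1667)² = 89.1111.
  S^{-1} = (1/det) · [[d, -b], [-b, a]] = [[0.0776, 0.0355],
 [0.0355, 0.1608]].

Step 4 — quadratic form (x̄ - mu_0)^T · S^{-1} · (x̄ - mu_0):
  S^{-1} · (x̄ - mu_0) = (0.1608, 0.2544),
  (x̄ - mu_0)^T · [...] = (1.5)·(0.1608) + (1.25)·(0.2544) = 0.5592.

Step 5 — scale by n: T² = 4 · 0.5592 = 2.2369.

T² ≈ 2.2369


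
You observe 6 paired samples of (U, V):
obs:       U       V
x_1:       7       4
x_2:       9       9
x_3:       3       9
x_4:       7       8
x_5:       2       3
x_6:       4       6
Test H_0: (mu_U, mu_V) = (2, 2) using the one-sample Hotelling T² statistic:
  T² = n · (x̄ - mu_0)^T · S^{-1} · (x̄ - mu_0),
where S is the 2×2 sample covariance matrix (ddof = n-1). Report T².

Step 1 — sample mean vector:
  mean(U) = (7 + 9 + 3 + 7 + 2 + 4) / 6 = 32/6 = 5.3333
  mean(V) = (4 + 9 + 9 + 8 + 3 + 6) / 6 = 39/6 = 6.5
  x̄ = (5.3333, 6.5),  deviation x̄ - mu_0 = (5.3333, 6.5) - (2, 2) = (3.3333, 4.5).

Step 2 — sample covariance matrix, S[i,j] = (1/(n-1)) · Σ_k (x_{k,i} - mean_i) · (x_{k,j} - mean_j), divisor n-1 = 5:
  S[U,U] = ((1.6667)·(1.6667) + (3.6667)·(3.6667) + (-2.3333)·(-2.3333) + (1.6667)·(1.6667) + (-3.3333)·(-3.3333) + (-1.3333)·(-1.3333)) / 5 = 37.3333/5 = 7.4667
  S[U,V] = ((1.6667)·(-2.5) + (3.6667)·(2.5) + (-2.3333)·(2.5) + (1.6667)·(1.5) + (-3.3333)·(-3.5) + (-1.3333)·(-0.5)) / 5 = 14/5 = 2.8
  S[V,V] = ((-2.5)·(-2.5) + (2.5)·(2.5) + (2.5)·(2.5) + (1.5)·(1.5) + (-3.5)·(-3.5) + (-0.5)·(-0.5)) / 5 = 33.5/5 = 6.7
  S = [[7.4667, 2.8],
 [2.8, 6.7]].

Step 3 — invert S. det(S) = 7.4667·6.7 - (2.8)² = 42.1867.
  S^{-1} = (1/det) · [[d, -b], [-b, a]] = [[0.1588, -0.0664],
 [-0.0664, 0.177]].

Step 4 — quadratic form (x̄ - mu_0)^T · S^{-1} · (x̄ - mu_0):
  S^{-1} · (x̄ - mu_0) = (0.2307, 0.5752),
  (x̄ - mu_0)^T · [...] = (3.3333)·(0.2307) + (4.5)·(0.5752) = 3.3576.

Step 5 — scale by n: T² = 6 · 3.3576 = 20.1454.

T² ≈ 20.1454


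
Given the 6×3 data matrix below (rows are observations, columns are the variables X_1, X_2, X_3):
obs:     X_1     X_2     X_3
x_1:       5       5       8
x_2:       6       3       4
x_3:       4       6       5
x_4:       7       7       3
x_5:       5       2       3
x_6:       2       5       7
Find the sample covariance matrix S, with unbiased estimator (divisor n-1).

Step 1 — column means:
  mean(X_1) = (5 + 6 + 4 + 7 + 5 + 2) / 6 = 29/6 = 4.8333
  mean(X_2) = (5 + 3 + 6 + 7 + 2 + 5) / 6 = 28/6 = 4.6667
  mean(X_3) = (8 + 4 + 5 + 3 + 3 + 7) / 6 = 30/6 = 5

Step 2 — sample covariance S[i,j] = (1/(n-1)) · Σ_k (x_{k,i} - mean_i) · (x_{k,j} - mean_j), with n-1 = 5.
  S[X_1,X_1] = ((0.1667)·(0.1667) + (1.1667)·(1.1667) + (-0.8333)·(-0.8333) + (2.1667)·(2.1667) + (0.1667)·(0.1667) + (-2.8333)·(-2.8333)) / 5 = 14.8333/5 = 2.9667
  S[X_1,X_2] = ((0.1667)·(0.3333) + (1.1667)·(-1.6667) + (-0.8333)·(1.3333) + (2.1667)·(2.3333) + (0.1667)·(-2.6667) + (-2.8333)·(0.3333)) / 5 = 0.6667/5 = 0.1333
  S[X_1,X_3] = ((0.1667)·(3) + (1.1667)·(-1) + (-0.8333)·(0) + (2.1667)·(-2) + (0.1667)·(-2) + (-2.8333)·(2)) / 5 = -11/5 = -2.2
  S[X_2,X_2] = ((0.3333)·(0.3333) + (-1.6667)·(-1.6667) + (1.3333)·(1.3333) + (2.3333)·(2.3333) + (-2.6667)·(-2.6667) + (0.3333)·(0.3333)) / 5 = 17.3333/5 = 3.4667
  S[X_2,X_3] = ((0.3333)·(3) + (-1.6667)·(-1) + (1.3333)·(0) + (2.3333)·(-2) + (-2.6667)·(-2) + (0.3333)·(2)) / 5 = 4/5 = 0.8
  S[X_3,X_3] = ((3)·(3) + (-1)·(-1) + (0)·(0) + (-2)·(-2) + (-2)·(-2) + (2)·(2)) / 5 = 22/5 = 4.4

S is symmetric (S[j,i] = S[i,j]). Assembling:

S = [[2.9667, 0.1333, -2.2],
 [0.1333, 3.4667, 0.8],
 [-2.2, 0.8, 4.4]]


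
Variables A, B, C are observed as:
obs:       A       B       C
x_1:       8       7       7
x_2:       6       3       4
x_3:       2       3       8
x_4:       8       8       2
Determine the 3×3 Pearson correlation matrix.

Step 1 — column means:
  mean(A) = (8 + 6 + 2 + 8) / 4 = 24/4 = 6
  mean(B) = (7 + 3 + 3 + 8) / 4 = 21/4 = 5.25
  mean(C) = (7 + 4 + 8 + 2) / 4 = 21/4 = 5.25

Step 2 — sample variances and covariances s[i,j] = (1/(n-1)) · Σ_k (x_{k,i} - mean_i) · (x_{k,j} - mean_j), with n-1 = 3:
  s[A,A] = ((2)·(2) + (0)·(0) + (-4)·(-4) + (2)·(2)) / 3 = 24/3 = 8
  s[A,B] = ((2)·(1.75) + (0)·(-2.25) + (-4)·(-2.25) + (2)·(2.75)) / 3 = 18/3 = 6
  s[A,C] = ((2)·(1.75) + (0)·(-1.25) + (-4)·(2.75) + (2)·(-3.25)) / 3 = -14/3 = -4.6667
  s[B,B] = ((1.75)·(1.75) + (-2.25)·(-2.25) + (-2.25)·(-2.25) + (2.75)·(2.75)) / 3 = 20.75/3 = 6.9167
  s[B,C] = ((1.75)·(1.75) + (-2.25)·(-1.25) + (-2.25)·(2.75) + (2.75)·(-3.25)) / 3 = -9.25/3 = -3.0833
  s[C,C] = ((1.75)·(1.75) + (-1.25)·(-1.25) + (2.75)·(2.75) + (-3.25)·(-3.25)) / 3 = 22.75/3 = 7.5833
  Sample standard deviations s_i = √(s[i,i]):
  s(A) = √(8) = 2.8284
  s(B) = √(6.9167) = 2.63
  s(C) = √(7.5833) = 2.7538

Step 3 — r_{ij} = s_{ij} / (s_i · s_j):
  r[A,A] = 1 (diagonal).
  r[A,B] = 6 / (2.8284 · 2.63) = 6 / 7.4386 = 0.8066
  r[A,C] = -4.6667 / (2.8284 · 2.7538) = -4.6667 / 7.7889 = -0.5991
  r[B,B] = 1 (diagonal).
  r[B,C] = -3.0833 / (2.63 · 2.7538) = -3.0833 / 7.2423 = -0.4257
  r[C,C] = 1 (diagonal).

R is symmetric with unit diagonal. Assembling:

R = [[1, 0.8066, -0.5991],
 [0.8066, 1, -0.4257],
 [-0.5991, -0.4257, 1]]


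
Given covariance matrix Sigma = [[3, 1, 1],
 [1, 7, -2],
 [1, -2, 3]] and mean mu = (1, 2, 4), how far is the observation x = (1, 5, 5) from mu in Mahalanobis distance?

Step 1 — centre the observation: (x - mu) = (0, 3, 1).

Step 2 — invert Sigma (cofactor / det for 3×3, or solve directly):
  Sigma^{-1} = [[0.4595, -0.1351, -0.2432],
 [-0.1351, 0.2162, 0.1892],
 [-0.2432, 0.1892, 0.5405]].

Step 3 — form the quadratic (x - mu)^T · Sigma^{-1} · (x - mu):
  Sigma^{-1} · (x - mu) = (-0.6486, 0.8378, 1.1081).
  (x - mu)^T · [Sigma^{-1} · (x - mu)] = (0)·(-0.6486) + (3)·(0.8378) + (1)·(1.1081) = 3.6216.

Step 4 — take square root: d = √(3.6216) ≈ 1.9031.

d(x, mu) = √(3.6216) ≈ 1.9031


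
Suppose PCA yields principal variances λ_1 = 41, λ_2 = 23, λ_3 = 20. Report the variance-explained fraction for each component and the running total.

Step 1 — total variance = trace(Sigma) = Σ λ_i = 41 + 23 + 20 = 84.

Step 2 — fraction explained by component i = λ_i / Σ λ:
  PC1: 41/84 = 0.4881
  PC2: 23/84 = 0.2738
  PC3: 20/84 = 0.2381

Step 3 — cumulative fraction after k components = (λ_1 + ... + λ_k) / Σ λ:
  k = 1: 41/84 = 0.4881
  k = 2: (41 + 23)/84 = 64/84 = 0.7619
  k = 3: (41 + 23 + 20)/84 = 84/84 = 1

Summary (fraction, with percent):

explained: PC1 0.4881 (48.81%), PC2 0.2738 (27.38%), PC3 0.2381 (23.81%);  cumulative: 0.4881, 0.7619, 1


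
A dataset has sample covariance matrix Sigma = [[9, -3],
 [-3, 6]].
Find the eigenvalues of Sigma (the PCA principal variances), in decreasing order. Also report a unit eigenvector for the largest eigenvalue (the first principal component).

Step 1 — characteristic polynomial of 2×2 Sigma:
  det(Sigma - λI) = λ² - trace · λ + det = 0.
  trace = 9 + 6 = 15, det = 9·6 - (-3)² = 45.
Step 2 — discriminant:
  Δ = trace² - 4·det = 225 - 180 = 45.
Step 3 — eigenvalues:
  λ = (trace ± √Δ)/2 = (15 ± 6.7082)/2,
  λ_1 = 10.8541,  λ_2 = 4.1459.

Step 4 — unit eigenvector for λ_1: solve (Sigma - λ_1 I)v = 0. First row:
  (9 - 10.8541)·v_x + (-3)·v_y = 0, i.e. (-1.8541)·v_x + (-3)·v_y = 0,
  so v ∝ (b, λ_1 - a) = (-3, 1.8541); multiply by -1 so the first entry is positive: u = (3, -1.8541).
  ||u|| = √((3)² + (-1.8541)²) = √(12.4377) ≈ 3.5267,
  v_1 = u/||u|| ≈ (0.8507, -0.5257) (||v_1|| = 1).

λ_1 = 10.8541,  λ_2 = 4.1459;  v_1 ≈ (0.8507, -0.5257)


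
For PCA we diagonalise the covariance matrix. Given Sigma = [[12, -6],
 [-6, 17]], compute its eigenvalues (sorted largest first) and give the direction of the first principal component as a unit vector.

Step 1 — characteristic polynomial of 2×2 Sigma:
  det(Sigma - λI) = λ² - trace · λ + det = 0.
  trace = 12 + 17 = 29, det = 12·17 - (-6)² = 168.
Step 2 — discriminant:
  Δ = trace² - 4·det = 841 - 672 = 169.
Step 3 — eigenvalues:
  λ = (trace ± √Δ)/2 = (29 ± 13)/2,
  λ_1 = 21,  λ_2 = 8.

Step 4 — unit eigenvector for λ_1: solve (Sigma - λ_1 I)v = 0. First row:
  (12 - 21)·v_x + (-6)·v_y = 0, i.e. (-9)·v_x + (-6)·v_y = 0,
  so v ∝ (b, λ_1 - a) = (-6, 9); multiply by -1 so the first entry is positive: u = (6, -9).
  ||u|| = √((6)² + (-9)²) = √(117) ≈ 10.8167,
  v_1 = u/||u|| ≈ (0.5547, -0.8321) (||v_1|| = 1).

λ_1 = 21,  λ_2 = 8;  v_1 ≈ (0.5547, -0.8321)


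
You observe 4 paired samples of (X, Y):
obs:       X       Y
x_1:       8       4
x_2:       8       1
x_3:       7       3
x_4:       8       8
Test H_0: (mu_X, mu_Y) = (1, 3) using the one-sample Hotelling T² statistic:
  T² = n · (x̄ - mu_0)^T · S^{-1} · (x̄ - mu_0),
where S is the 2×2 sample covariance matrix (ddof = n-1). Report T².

Step 1 — sample mean vector:
  mean(X) = (8 + 8 + 7 + 8) / 4 = 31/4 = 7.75
  mean(Y) = (4 + 1 + 3 + 8) / 4 = 16/4 = 4
  x̄ = (7.75, 4),  deviation x̄ - mu_0 = (7.75, 4) - (1, 3) = (6.75, 1).

Step 2 — sample covariance matrix, S[i,j] = (1/(n-1)) · Σ_k (x_{k,i} - mean_i) · (x_{k,j} - mean_j), divisor n-1 = 3:
  S[X,X] = ((0.25)·(0.25) + (0.25)·(0.25) + (-0.75)·(-0.75) + (0.25)·(0.25)) / 3 = 0.75/3 = 0.25
  S[X,Y] = ((0.25)·(0) + (0.25)·(-3) + (-0.75)·(-1) + (0.25)·(4)) / 3 = 1/3 = 0.3333
  S[Y,Y] = ((0)·(0) + (-3)·(-3) + (-1)·(-1) + (4)·(4)) / 3 = 26/3 = 8.6667
  S = [[0.25, 0.3333],
 [0.3333, 8.6667]].

Step 3 — invert S. det(S) = 0.25·8.6667 - (0.3333)² = 2.0556.
  S^{-1} = (1/det) · [[d, -b], [-b, a]] = [[4.2162, -0.1622],
 [-0.1622, 0.1216]].

Step 4 — quadratic form (x̄ - mu_0)^T · S^{-1} · (x̄ - mu_0):
  S^{-1} · (x̄ - mu_0) = (28.2973, -0.973),
  (x̄ - mu_0)^T · [...] = (6.75)·(28.2973) + (1)·(-0.973) = 190.0338.

Step 5 — scale by n: T² = 4 · 190.0338 = 760.1351.

T² ≈ 760.1351


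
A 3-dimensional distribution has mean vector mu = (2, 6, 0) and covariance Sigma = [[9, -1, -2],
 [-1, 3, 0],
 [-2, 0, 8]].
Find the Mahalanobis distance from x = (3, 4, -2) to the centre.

Step 1 — centre the observation: (x - mu) = (1, -2, -2).

Step 2 — invert Sigma (cofactor / det for 3×3, or solve directly):
  Sigma^{-1} = [[0.1224, 0.0408, 0.0306],
 [0.0408, 0.3469, 0.0102],
 [0.0306, 0.0102, 0.1327]].

Step 3 — form the quadratic (x - mu)^T · Sigma^{-1} · (x - mu):
  Sigma^{-1} · (x - mu) = (-0.0204, -0.6735, -0.2551).
  (x - mu)^T · [Sigma^{-1} · (x - mu)] = (1)·(-0.0204) + (-2)·(-0.6735) + (-2)·(-0.2551) = 1.8367.

Step 4 — take square root: d = √(1.8367) ≈ 1.3553.

d(x, mu) = √(1.8367) ≈ 1.3553


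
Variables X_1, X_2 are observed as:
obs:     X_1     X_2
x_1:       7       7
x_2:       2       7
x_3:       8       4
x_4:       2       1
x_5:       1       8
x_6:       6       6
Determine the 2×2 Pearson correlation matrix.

Step 1 — column means:
  mean(X_1) = (7 + 2 + 8 + 2 + 1 + 6) / 6 = 26/6 = 4.3333
  mean(X_2) = (7 + 7 + 4 + 1 + 8 + 6) / 6 = 33/6 = 5.5

Step 2 — sample variances and covariances s[i,j] = (1/(n-1)) · Σ_k (x_{k,i} - mean_i) · (x_{k,j} - mean_j), with n-1 = 5:
  s[X_1,X_1] = ((2.6667)·(2.6667) + (-2.3333)·(-2.3333) + (3.6667)·(3.6667) + (-2.3333)·(-2.3333) + (-3.3333)·(-3.3333) + (1.6667)·(1.6667)) / 5 = 45.3333/5 = 9.0667
  s[X_1,X_2] = ((2.6667)·(1.5) + (-2.3333)·(1.5) + (3.6667)·(-1.5) + (-2.3333)·(-4.5) + (-3.3333)·(2.5) + (1.6667)·(0.5)) / 5 = -2/5 = -0.4
  s[X_2,X_2] = ((1.5)·(1.5) + (1.5)·(1.5) + (-1.5)·(-1.5) + (-4.5)·(-4.5) + (2.5)·(2.5) + (0.5)·(0.5)) / 5 = 33.5/5 = 6.7
  Sample standard deviations s_i = √(s[i,i]):
  s(X_1) = √(9.0667) = 3.0111
  s(X_2) = √(6.7) = 2.5884

Step 3 — r_{ij} = s_{ij} / (s_i · s_j):
  r[X_1,X_1] = 1 (diagonal).
  r[X_1,X_2] = -0.4 / (3.0111 · 2.5884) = -0.4 / 7.794 = -0.0513
  r[X_2,X_2] = 1 (diagonal).

R is symmetric with unit diagonal. Assembling:

R = [[1, -0.0513],
 [-0.0513, 1]]


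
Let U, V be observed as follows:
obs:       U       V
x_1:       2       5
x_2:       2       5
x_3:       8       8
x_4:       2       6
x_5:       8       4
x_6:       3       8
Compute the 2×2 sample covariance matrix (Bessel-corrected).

Step 1 — column means:
  mean(U) = (2 + 2 + 8 + 2 + 8 + 3) / 6 = 25/6 = 4.1667
  mean(V) = (5 + 5 + 8 + 6 + 4 + 8) / 6 = 36/6 = 6

Step 2 — sample covariance S[i,j] = (1/(n-1)) · Σ_k (x_{k,i} - mean_i) · (x_{k,j} - mean_j), with n-1 = 5.
  S[U,U] = ((-2.1667)·(-2.1667) + (-2.1667)·(-2.1667) + (3.8333)·(3.8333) + (-2.1667)·(-2.1667) + (3.8333)·(3.8333) + (-1.1667)·(-1.1667)) / 5 = 44.8333/5 = 8.9667
  S[U,V] = ((-2.1667)·(-1) + (-2.1667)·(-1) + (3.8333)·(2) + (-2.1667)·(0) + (3.8333)·(-2) + (-1.1667)·(2)) / 5 = 2/5 = 0.4
  S[V,V] = ((-1)·(-1) + (-1)·(-1) + (2)·(2) + (0)·(0) + (-2)·(-2) + (2)·(2)) / 5 = 14/5 = 2.8

S is symmetric (S[j,i] = S[i,j]). Assembling:

S = [[8.9667, 0.4],
 [0.4, 2.8]]


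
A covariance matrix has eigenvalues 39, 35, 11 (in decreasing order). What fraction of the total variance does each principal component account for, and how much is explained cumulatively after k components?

Step 1 — total variance = trace(Sigma) = Σ λ_i = 39 + 35 + 11 = 85.

Step 2 — fraction explained by component i = λ_i / Σ λ:
  PC1: 39/85 = 0.4588
  PC2: 35/85 = 0.4118
  PC3: 11/85 = 0.1294

Step 3 — cumulative fraction after k components = (λ_1 + ... + λ_k) / Σ λ:
  k = 1: 39/85 = 0.4588
  k = 2: (39 + 35)/85 = 74/85 = 0.8706
  k = 3: (39 + 35 + 11)/85 = 85/85 = 1

Summary (fraction, with percent):

explained: PC1 0.4588 (45.88%), PC2 0.4118 (41.18%), PC3 0.1294 (12.94%);  cumulative: 0.4588, 0.8706, 1


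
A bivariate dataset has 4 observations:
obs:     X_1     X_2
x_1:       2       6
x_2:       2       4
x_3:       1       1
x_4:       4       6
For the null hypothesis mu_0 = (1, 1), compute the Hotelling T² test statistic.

Step 1 — sample mean vector:
  mean(X_1) = (2 + 2 + 1 + 4) / 4 = 9/4 = 2.25
  mean(X_2) = (6 + 4 + 1 + 6) / 4 = 17/4 = 4.25
  x̄ = (2.25, 4.25),  deviation x̄ - mu_0 = (2.25, 4.25) - (1, 1) = (1.25, 3.25).

Step 2 — sample covariance matrix, S[i,j] = (1/(n-1)) · Σ_k (x_{k,i} - mean_i) · (x_{k,j} - mean_j), divisor n-1 = 3:
  S[X_1,X_1] = ((-0.25)·(-0.25) + (-0.25)·(-0.25) + (-1.25)·(-1.25) + (1.75)·(1.75)) / 3 = 4.75/3 = 1.5833
  S[X_1,X_2] = ((-0.25)·(1.75) + (-0.25)·(-0.25) + (-1.25)·(-3.25) + (1.75)·(1.75)) / 3 = 6.75/3 = 2.25
  S[X_2,X_2] = ((1.75)·(1.75) + (-0.25)·(-0.25) + (-3.25)·(-3.25) + (1.75)·(1.75)) / 3 = 16.75/3 = 5.5833
  S = [[1.5833, 2.25],
 [2.25, 5.5833]].

Step 3 — invert S. det(S) = 1.5833·5.5833 - (2.25)² = 3.7778.
  S^{-1} = (1/det) · [[d, -b], [-b, a]] = [[1.4779, -0.5956],
 [-0.5956, 0.4191]].

Step 4 — quadratic form (x̄ - mu_0)^T · S^{-1} · (x̄ - mu_0):
  S^{-1} · (x̄ - mu_0) = (-0.0882, 0.6176),
  (x̄ - mu_0)^T · [...] = (1.25)·(-0.0882) + (3.25)·(0.6176) = 1.8971.

Step 5 — scale by n: T² = 4 · 1.8971 = 7.5882.

T² ≈ 7.5882


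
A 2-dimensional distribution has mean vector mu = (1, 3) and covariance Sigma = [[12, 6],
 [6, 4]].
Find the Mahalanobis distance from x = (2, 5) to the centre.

Step 1 — centre the observation: (x - mu) = (1, 2).

Step 2 — invert Sigma. det(Sigma) = 12·4 - (6)² = 12.
  Sigma^{-1} = (1/det) · [[d, -b], [-b, a]] = [[0.3333, -0.5],
 [-0.5, 1]].

Step 3 — form the quadratic (x - mu)^T · Sigma^{-1} · (x - mu):
  Sigma^{-1} · (x - mu) = (-0.6667, 1.5).
  (x - mu)^T · [Sigma^{-1} · (x - mu)] = (1)·(-0.6667) + (2)·(1.5) = 2.3333.

Step 4 — take square root: d = √(2.3333) ≈ 1.5275.

d(x, mu) = √(2.3333) ≈ 1.5275


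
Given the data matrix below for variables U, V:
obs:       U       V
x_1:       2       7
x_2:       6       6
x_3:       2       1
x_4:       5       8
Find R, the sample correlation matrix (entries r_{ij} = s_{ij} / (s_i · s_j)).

Step 1 — column means:
  mean(U) = (2 + 6 + 2 + 5) / 4 = 15/4 = 3.75
  mean(V) = (7 + 6 + 1 + 8) / 4 = 22/4 = 5.5

Step 2 — sample variances and covariances s[i,j] = (1/(n-1)) · Σ_k (x_{k,i} - mean_i) · (x_{k,j} - mean_j), with n-1 = 3:
  s[U,U] = ((-1.75)·(-1.75) + (2.25)·(2.25) + (-1.75)·(-1.75) + (1.25)·(1.25)) / 3 = 12.75/3 = 4.25
  s[U,V] = ((-1.75)·(1.5) + (2.25)·(0.5) + (-1.75)·(-4.5) + (1.25)·(2.5)) / 3 = 9.5/3 = 3.1667
  s[V,V] = ((1.5)·(1.5) + (0.5)·(0.5) + (-4.5)·(-4.5) + (2.5)·(2.5)) / 3 = 29/3 = 9.6667
  Sample standard deviations s_i = √(s[i,i]):
  s(U) = √(4.25) = 2.0616
  s(V) = √(9.6667) = 3.1091

Step 3 — r_{ij} = s_{ij} / (s_i · s_j):
  r[U,U] = 1 (diagonal).
  r[U,V] = 3.1667 / (2.0616 · 3.1091) = 3.1667 / 6.4096 = 0.494
  r[V,V] = 1 (diagonal).

R is symmetric with unit diagonal. Assembling:

R = [[1, 0.494],
 [0.494, 1]]


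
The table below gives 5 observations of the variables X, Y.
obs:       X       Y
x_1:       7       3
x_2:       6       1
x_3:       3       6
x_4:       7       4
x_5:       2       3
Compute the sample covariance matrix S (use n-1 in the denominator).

Step 1 — column means:
  mean(X) = (7 + 6 + 3 + 7 + 2) / 5 = 25/5 = 5
  mean(Y) = (3 + 1 + 6 + 4 + 3) / 5 = 17/5 = 3.4

Step 2 — sample covariance S[i,j] = (1/(n-1)) · Σ_k (x_{k,i} - mean_i) · (x_{k,j} - mean_j), with n-1 = 4.
  S[X,X] = ((2)·(2) + (1)·(1) + (-2)·(-2) + (2)·(2) + (-3)·(-3)) / 4 = 22/4 = 5.5
  S[X,Y] = ((2)·(-0.4) + (1)·(-2.4) + (-2)·(2.6) + (2)·(0.6) + (-3)·(-0.4)) / 4 = -6/4 = -1.5
  S[Y,Y] = ((-0.4)·(-0.4) + (-2.4)·(-2.4) + (2.6)·(2.6) + (0.6)·(0.6) + (-0.4)·(-0.4)) / 4 = 13.2/4 = 3.3

S is symmetric (S[j,i] = S[i,j]). Assembling:

S = [[5.5, -1.5],
 [-1.5, 3.3]]


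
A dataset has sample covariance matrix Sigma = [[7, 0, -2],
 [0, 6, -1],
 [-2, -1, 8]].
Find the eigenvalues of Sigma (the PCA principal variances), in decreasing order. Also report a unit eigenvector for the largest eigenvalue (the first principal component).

Step 1 — characteristic polynomial p(λ) = det(λI - Sigma) = λ³ - tr·λ² + c_1·λ - det, where tr = trace, c_1 = sum of the principal 2×2 minors, det = det(Sigma):
  tr = 7 + 6 + 8 = 21,
  c_1 = (7·6 - (0)²) + (7·8 - (-2)²) + (6·8 - (-1)²) = 42 + 52 + 47 = 141,
  det = 7·(6·8 - (-1)²) - (0)·((0)·8 - (-1)·(-2)) + (-2)·((0)·(-1) - 6·(-2)) = 7·(47) - (0)·(-2) + (-2)·(12) = 305.
  So p(λ) = λ³ - 21λ² + 141λ - 305.
Step 2 — look for an integer root (rational root theorem: any rational root is an integer divisor of 305). Testing λ = 5:
  p(5) = 125 - 525 + 705 - 305 = 0  ✓
  Dividing out (λ - 5): p(λ) = (λ - 5)(λ² - 16λ + 61).
Step 3 — remaining eigenvalues from the quadratic λ² - 16λ + 61 = 0:
  Δ = 16² - 4·61 = 256 - 244 = 12,  λ = (16 ± √12)/2 = (16 ± 3.4641)/2 ≈ 9.7321 or 6.2679.
  Sorted: λ_1 = 9.7321,  λ_2 = 6.2679,  λ_3 = 5  (check: sum = 21 = tr ✓).

Step 4 — unit eigenvector for λ_1 ≈ 9.7321: v spans the null space of (Sigma - λ_1 I), whose rows are
  r_1 = (-2.7321, 0, -2),  r_2 = (0, -3.7321, -1),  r_3 = (-2, -1, -1.7321).
  v is orthogonal to every row, so take v ∝ r_1 × r_2 = ((0)·(-1) - (-2)·(-3.7321), (-2)·(0) - (-2.7321)·(-1), (-2.7321)·(-3.7321) - (0)·(0)) ≈ (-7.4641, -2.7321, 10.1962).
  Rescale (multiply by -1 so the first nonzero entry is positive): u = (7.4641, 2.7321, -10.1962).
  ||u|| = √((7.4641)² + (2.7321)² + (-10.1962)²) = √(167.1384) ≈ 12.9282,  v_1 = u/||u|| ≈ (0.5774, 0.2113, -0.7887) (||v_1|| = 1).

λ_1 = 9.7321,  λ_2 = 6.2679,  λ_3 = 5;  v_1 ≈ (0.5774, 0.2113, -0.7887)


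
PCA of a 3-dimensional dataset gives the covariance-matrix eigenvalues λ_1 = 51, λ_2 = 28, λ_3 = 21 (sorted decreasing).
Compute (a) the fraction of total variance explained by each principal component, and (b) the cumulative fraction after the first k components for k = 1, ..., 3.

Step 1 — total variance = trace(Sigma) = Σ λ_i = 51 + 28 + 21 = 100.

Step 2 — fraction explained by component i = λ_i / Σ λ:
  PC1: 51/100 = 0.51
  PC2: 28/100 = 0.28
  PC3: 21/100 = 0.21

Step 3 — cumulative fraction after k components = (λ_1 + ... + λ_k) / Σ λ:
  k = 1: 51/100 = 0.51
  k = 2: (51 + 28)/100 = 79/100 = 0.79
  k = 3: (51 + 28 + 21)/100 = 100/100 = 1

Summary (fraction, with percent):

explained: PC1 0.51 (51%), PC2 0.28 (28%), PC3 0.21 (21%);  cumulative: 0.51, 0.79, 1


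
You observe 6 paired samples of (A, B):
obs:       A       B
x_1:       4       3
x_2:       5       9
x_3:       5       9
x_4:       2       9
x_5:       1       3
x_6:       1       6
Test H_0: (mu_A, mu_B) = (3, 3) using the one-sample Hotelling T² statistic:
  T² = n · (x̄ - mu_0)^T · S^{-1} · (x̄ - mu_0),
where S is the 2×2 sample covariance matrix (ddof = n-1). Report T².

Step 1 — sample mean vector:
  mean(A) = (4 + 5 + 5 + 2 + 1 + 1) / 6 = 18/6 = 3
  mean(B) = (3 + 9 + 9 + 9 + 3 + 6) / 6 = 39/6 = 6.5
  x̄ = (3, 6.5),  deviation x̄ - mu_0 = (3, 6.5) - (3, 3) = (0, 3.5).

Step 2 — sample covariance matrix, S[i,j] = (1/(n-1)) · Σ_k (x_{k,i} - mean_i) · (x_{k,j} - mean_j), divisor n-1 = 5:
  S[A,A] = ((1)·(1) + (2)·(2) + (2)·(2) + (-1)·(-1) + (-2)·(-2) + (-2)·(-2)) / 5 = 18/5 = 3.6
  S[A,B] = ((1)·(-3.5) + (2)·(2.5) + (2)·(2.5) + (-1)·(2.5) + (-2)·(-3.5) + (-2)·(-0.5)) / 5 = 12/5 = 2.4
  S[B,B] = ((-3.5)·(-3.5) + (2.5)·(2.5) + (2.5)·(2.5) + (2.5)·(2.5) + (-3.5)·(-3.5) + (-0.5)·(-0.5)) / 5 = 43.5/5 = 8.7
  S = [[3.6, 2.4],
 [2.4, 8.7]].

Step 3 — invert S. det(S) = 3.6·8.7 - (2.4)² = 25.56.
  S^{-1} = (1/det) · [[d, -b], [-b, a]] = [[0.3404, -0.0939],
 [-0.0939, 0.1408]].

Step 4 — quadratic form (x̄ - mu_0)^T · S^{-1} · (x̄ - mu_0):
  S^{-1} · (x̄ - mu_0) = (-0.3286, 0.493),
  (x̄ - mu_0)^T · [...] = (0)·(-0.3286) + (3.5)·(0.493) = 1.7254.

Step 5 — scale by n: T² = 6 · 1.7254 = 10.3521.

T² ≈ 10.3521


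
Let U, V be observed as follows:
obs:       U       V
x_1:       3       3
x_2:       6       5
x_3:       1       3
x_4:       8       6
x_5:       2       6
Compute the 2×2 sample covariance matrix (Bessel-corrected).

Step 1 — column means:
  mean(U) = (3 + 6 + 1 + 8 + 2) / 5 = 20/5 = 4
  mean(V) = (3 + 5 + 3 + 6 + 6) / 5 = 23/5 = 4.6

Step 2 — sample covariance S[i,j] = (1/(n-1)) · Σ_k (x_{k,i} - mean_i) · (x_{k,j} - mean_j), with n-1 = 4.
  S[U,U] = ((-1)·(-1) + (2)·(2) + (-3)·(-3) + (4)·(4) + (-2)·(-2)) / 4 = 34/4 = 8.5
  S[U,V] = ((-1)·(-1.6) + (2)·(0.4) + (-3)·(-1.6) + (4)·(1.4) + (-2)·(1.4)) / 4 = 10/4 = 2.5
  S[V,V] = ((-1.6)·(-1.6) + (0.4)·(0.4) + (-1.6)·(-1.6) + (1.4)·(1.4) + (1.4)·(1.4)) / 4 = 9.2/4 = 2.3

S is symmetric (S[j,i] = S[i,j]). Assembling:

S = [[8.5, 2.5],
 [2.5, 2.3]]


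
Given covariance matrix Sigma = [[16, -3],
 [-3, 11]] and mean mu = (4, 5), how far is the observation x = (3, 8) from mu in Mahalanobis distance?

Step 1 — centre the observation: (x - mu) = (-1, 3).

Step 2 — invert Sigma. det(Sigma) = 16·11 - (-3)² = 167.
  Sigma^{-1} = (1/det) · [[d, -b], [-b, a]] = [[0.0659, 0.018],
 [0.018, 0.0958]].

Step 3 — form the quadratic (x - mu)^T · Sigma^{-1} · (x - mu):
  Sigma^{-1} · (x - mu) = (-0.012, 0.2695).
  (x - mu)^T · [Sigma^{-1} · (x - mu)] = (-1)·(-0.012) + (3)·(0.2695) = 0.8204.

Step 4 — take square root: d = √(0.8204) ≈ 0.9057.

d(x, mu) = √(0.8204) ≈ 0.9057


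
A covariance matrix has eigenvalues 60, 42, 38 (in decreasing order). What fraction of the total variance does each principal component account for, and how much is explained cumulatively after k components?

Step 1 — total variance = trace(Sigma) = Σ λ_i = 60 + 42 + 38 = 140.

Step 2 — fraction explained by component i = λ_i / Σ λ:
  PC1: 60/140 = 0.4286
  PC2: 42/140 = 0.3
  PC3: 38/140 = 0.2714

Step 3 — cumulative fraction after k components = (λ_1 + ... + λ_k) / Σ λ:
  k = 1: 60/140 = 0.4286
  k = 2: (60 + 42)/140 = 102/140 = 0.7286
  k = 3: (60 + 42 + 38)/140 = 140/140 = 1

Summary (fraction, with percent):

explained: PC1 0.4286 (42.86%), PC2 0.3 (30%), PC3 0.2714 (27.14%);  cumulative: 0.4286, 0.7286, 1


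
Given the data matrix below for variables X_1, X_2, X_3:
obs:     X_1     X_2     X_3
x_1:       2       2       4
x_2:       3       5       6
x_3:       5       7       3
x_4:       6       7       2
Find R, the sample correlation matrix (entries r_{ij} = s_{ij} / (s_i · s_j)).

Step 1 — column means:
  mean(X_1) = (2 + 3 + 5 + 6) / 4 = 16/4 = 4
  mean(X_2) = (2 + 5 + 7 + 7) / 4 = 21/4 = 5.25
  mean(X_3) = (4 + 6 + 3 + 2) / 4 = 15/4 = 3.75

Step 2 — sample variances and covariances s[i,j] = (1/(n-1)) · Σ_k (x_{k,i} - mean_i) · (x_{k,j} - mean_j), with n-1 = 3:
  s[X_1,X_1] = ((-2)·(-2) + (-1)·(-1) + (1)·(1) + (2)·(2)) / 3 = 10/3 = 3.3333
  s[X_1,X_2] = ((-2)·(-3.25) + (-1)·(-0.25) + (1)·(1.75) + (2)·(1.75)) / 3 = 12/3 = 4
  s[X_1,X_3] = ((-2)·(0.25) + (-1)·(2.25) + (1)·(-0.75) + (2)·(-1.75)) / 3 = -7/3 = -2.3333
  s[X_2,X_2] = ((-3.25)·(-3.25) + (-0.25)·(-0.25) + (1.75)·(1.75) + (1.75)·(1.75)) / 3 = 16.75/3 = 5.5833
  s[X_2,X_3] = ((-3.25)·(0.25) + (-0.25)·(2.25) + (1.75)·(-0.75) + (1.75)·(-1.75)) / 3 = -5.75/3 = -1.9167
  s[X_3,X_3] = ((0.25)·(0.25) + (2.25)·(2.25) + (-0.75)·(-0.75) + (-1.75)·(-1.75)) / 3 = 8.75/3 = 2.9167
  Sample standard deviations s_i = √(s[i,i]):
  s(X_1) = √(3.3333) = 1.8257
  s(X_2) = √(5.5833) = 2.3629
  s(X_3) = √(2.9167) = 1.7078

Step 3 — r_{ij} = s_{ij} / (s_i · s_j):
  r[X_1,X_1] = 1 (diagonal).
  r[X_1,X_2] = 4 / (1.8257 · 2.3629) = 4 / 4.3141 = 0.9272
  r[X_1,X_3] = -2.3333 / (1.8257 · 1.7078) = -2.3333 / 3.118 = -0.7483
  r[X_2,X_2] = 1 (diagonal).
  r[X_2,X_3] = -1.9167 / (2.3629 · 1.7078) = -1.9167 / 4.0354 = -0.475
  r[X_3,X_3] = 1 (diagonal).

R is symmetric with unit diagonal. Assembling:

R = [[1, 0.9272, -0.7483],
 [0.9272, 1, -0.475],
 [-0.7483, -0.475, 1]]


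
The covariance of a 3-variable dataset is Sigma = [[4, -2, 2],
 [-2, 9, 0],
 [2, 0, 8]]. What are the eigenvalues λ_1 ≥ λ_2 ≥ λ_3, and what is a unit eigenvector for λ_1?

Step 1 — characteristic polynomial p(λ) = det(λI - Sigma) = λ³ - tr·λ² + c_1·λ - det, where tr = trace, c_1 = sum of the principal 2×2 minors, det = det(Sigma):
  tr = 4 + 9 + 8 = 21,
  c_1 = (4·9 - (-2)²) + (4·8 - (2)²) + (9·8 - (0)²) = 32 + 28 + 72 = 132,
  det = 4·(9·8 - (0)²) - (-2)·((-2)·8 - (0)·(2)) + (2)·((-2)·(0) - 9·(2)) = 4·(72) - (-2)·(-16) + (2)·(-18) = 220.
  So p(λ) = λ³ - 21λ² + 132λ - 220.
Step 2 — look for an integer root (rational root theorem: any rational root is an integer divisor of 220). Testing λ = 10:
  p(10) = 1000 - 2100 + 1320 - 220 = 0  ✓
  Dividing out (λ - 10): p(λ) = (λ - 10)(λ² - 11λ + 22).
Step 3 — remaining eigenvalues from the quadratic λ² - 11λ + 22 = 0:
  Δ = 11² - 4·22 = 121 - 88 = 33,  λ = (11 ± √33)/2 = (11 ± 5.7446)/2 ≈ 8.3723 or 2.6277.
  Sorted: λ_1 = 10,  λ_2 = 8.3723,  λ_3 = 2.6277  (check: sum = 21 = tr ✓).

Step 4 — unit eigenvector for λ_1 = 10: v spans the null space of (Sigma - λ_1 I), whose rows are
  r_1 = (-6, -2, 2),  r_2 = (-2, -1, 0),  r_3 = (2, 0, -2).
  v is orthogonal to every row, so take v ∝ r_1 × r_2 = ((-2)·(0) - (2)·(-1), (2)·(-2) - (-6)·(0), (-6)·(-1) - (-2)·(-2)) = (2, -4, 2).
  Rescale (divide by 2): u = (1, -2, 1).
  ||u|| = √((1)² + (-2)² + (1)²) = √(6) ≈ 2.4495,  v_1 = u/||u|| ≈ (0.4082, -0.8165, 0.4082) (||v_1|| = 1).

λ_1 = 10,  λ_2 = 8.3723,  λ_3 = 2.6277;  v_1 ≈ (0.4082, -0.8165, 0.4082)


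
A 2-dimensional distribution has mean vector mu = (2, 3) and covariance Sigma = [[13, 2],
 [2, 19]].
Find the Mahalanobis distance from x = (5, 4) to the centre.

Step 1 — centre the observation: (x - mu) = (3, 1).

Step 2 — invert Sigma. det(Sigma) = 13·19 - (2)² = 243.
  Sigma^{-1} = (1/det) · [[d, -b], [-b, a]] = [[0.0782, -0.0082],
 [-0.0082, 0.0535]].

Step 3 — form the quadratic (x - mu)^T · Sigma^{-1} · (x - mu):
  Sigma^{-1} · (x - mu) = (0.2263, 0.0288).
  (x - mu)^T · [Sigma^{-1} · (x - mu)] = (3)·(0.2263) + (1)·(0.0288) = 0.7078.

Step 4 — take square root: d = √(0.7078) ≈ 0.8413.

d(x, mu) = √(0.7078) ≈ 0.8413


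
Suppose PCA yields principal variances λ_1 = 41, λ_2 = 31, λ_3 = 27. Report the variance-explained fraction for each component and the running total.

Step 1 — total variance = trace(Sigma) = Σ λ_i = 41 + 31 + 27 = 99.

Step 2 — fraction explained by component i = λ_i / Σ λ:
  PC1: 41/99 = 0.4141
  PC2: 31/99 = 0.3131
  PC3: 27/99 = 0.2727

Step 3 — cumulative fraction after k components = (λ_1 + ... + λ_k) / Σ λ:
  k = 1: 41/99 = 0.4141
  k = 2: (41 + 31)/99 = 72/99 = 0.7273
  k = 3: (41 + 31 + 27)/99 = 99/99 = 1

Summary (fraction, with percent):

explained: PC1 0.4141 (41.41%), PC2 0.3131 (31.31%), PC3 0.2727 (27.27%);  cumulative: 0.4141, 0.7273, 1
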